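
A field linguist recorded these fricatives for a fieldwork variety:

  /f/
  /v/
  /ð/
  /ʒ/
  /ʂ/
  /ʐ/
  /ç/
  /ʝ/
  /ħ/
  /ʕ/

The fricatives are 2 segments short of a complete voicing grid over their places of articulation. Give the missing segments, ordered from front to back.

/θ/, /ʃ/

place of articulation  voiceless  voiced  
labiodental       f         v       
dental            —         ð       
postalveolar      —         ʒ       
retroflex         ʂ         ʐ       
palatal           ç         ʝ       
pharyngeal        ħ         ʕ       
Gaps, from front to back: dental lacks voiceless (/θ/); postalveolar lacks voiceless (/ʃ/).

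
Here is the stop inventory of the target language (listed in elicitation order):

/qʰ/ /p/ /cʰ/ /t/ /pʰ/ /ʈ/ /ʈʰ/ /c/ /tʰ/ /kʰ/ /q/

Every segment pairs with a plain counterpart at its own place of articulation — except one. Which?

Bilabial: /p/ ~ /pʰ/
Alveolar: /t/ ~ /tʰ/
Retroflex: /ʈ/ ~ /ʈʰ/
Palatal: /c/ ~ /cʰ/
Uvular: /q/ ~ /qʰ/
Velar: only /kʰ/ (aspirated); no plain partner.
So /kʰ/ is the unpaired segment.

/kʰ/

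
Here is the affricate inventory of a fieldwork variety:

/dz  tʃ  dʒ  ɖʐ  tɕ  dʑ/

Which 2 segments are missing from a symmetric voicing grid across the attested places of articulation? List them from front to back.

place of articulation  voiceless  voiced  
alveolar          —         dz      
postalveolar      tʃ        dʒ      
retroflex         —         ɖʐ      
alveolo-palatal   tɕ        dʑ      
Gaps, from front to back: alveolar lacks voiceless (/ts/); retroflex lacks voiceless (/ʈʂ/).

/ts/, /ʈʂ/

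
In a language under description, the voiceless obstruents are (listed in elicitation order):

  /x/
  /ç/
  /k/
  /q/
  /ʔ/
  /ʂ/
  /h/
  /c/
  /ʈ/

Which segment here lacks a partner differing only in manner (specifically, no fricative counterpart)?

Retroflex: /ʈ/ ~ /ʂ/
Palatal: /c/ ~ /ç/
Velar: /k/ ~ /x/
Glottal: /ʔ/ ~ /h/
Uvular: only /q/ (stop); no fricative partner.
So /q/ is the unpaired segment.

/q/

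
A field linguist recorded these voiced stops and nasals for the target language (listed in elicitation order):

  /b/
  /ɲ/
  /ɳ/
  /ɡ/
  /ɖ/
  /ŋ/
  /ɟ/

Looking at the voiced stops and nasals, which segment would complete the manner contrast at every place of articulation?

bilabial: oral stop /b/, nasal —.
retroflex: oral stop /ɖ/, nasal /ɳ/.
palatal: oral stop /ɟ/, nasal /ɲ/.
velar: oral stop /ɡ/, nasal /ŋ/.
The bilabial row has no nasal member, so the gap is the bilabial nasal /m/.

/m/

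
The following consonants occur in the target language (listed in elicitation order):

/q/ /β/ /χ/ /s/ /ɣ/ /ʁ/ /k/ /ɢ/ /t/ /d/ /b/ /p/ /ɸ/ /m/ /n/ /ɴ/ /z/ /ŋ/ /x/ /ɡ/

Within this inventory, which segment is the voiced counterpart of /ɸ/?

/ɸ/ is a voiceless bilabial fricative.
The voiced counterpart is a voiced bilabial fricative — in this inventory, /β/.

/β/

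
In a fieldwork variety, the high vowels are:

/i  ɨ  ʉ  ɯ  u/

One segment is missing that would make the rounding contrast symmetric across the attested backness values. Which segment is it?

front: unrounded /i/, rounded —.
central: unrounded /ɨ/, rounded /ʉ/.
back: unrounded /ɯ/, rounded /u/.
The front row has no rounded member, so the gap is the front rounded vowel /y/.

/y/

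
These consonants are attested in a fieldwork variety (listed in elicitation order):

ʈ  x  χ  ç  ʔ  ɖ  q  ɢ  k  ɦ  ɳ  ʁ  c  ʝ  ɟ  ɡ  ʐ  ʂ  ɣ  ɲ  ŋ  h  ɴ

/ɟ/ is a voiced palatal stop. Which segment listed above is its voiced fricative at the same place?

/ʝ/

The voiced fricative at the same place is a voiced palatal fricative — in this inventory, /ʝ/.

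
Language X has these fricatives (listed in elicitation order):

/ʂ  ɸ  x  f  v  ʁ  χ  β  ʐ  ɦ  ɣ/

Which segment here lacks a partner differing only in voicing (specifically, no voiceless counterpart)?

Bilabial: /ɸ/ ~ /β/
Labiodental: /f/ ~ /v/
Retroflex: /ʂ/ ~ /ʐ/
Velar: /x/ ~ /ɣ/
Uvular: /χ/ ~ /ʁ/
Glottal: only /ɦ/ (voiced); no voiceless partner.
So /ɦ/ is the unpaired segment.

/ɦ/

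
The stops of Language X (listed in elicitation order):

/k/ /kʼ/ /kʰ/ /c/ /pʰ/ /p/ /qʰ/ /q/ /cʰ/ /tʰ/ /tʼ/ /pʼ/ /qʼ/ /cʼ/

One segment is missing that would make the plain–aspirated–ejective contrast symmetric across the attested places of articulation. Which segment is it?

/t/

place of articulation  plain     aspirated  ejective
bilabial          p         pʰ        pʼ      
alveolar          —         tʰ        tʼ      
palatal           c         cʰ        cʼ      
velar             k         kʰ        kʼ      
uvular            q         qʰ        qʼ      
The alveolar row has no plain member, so the gap is the plain alveolar stop /t/.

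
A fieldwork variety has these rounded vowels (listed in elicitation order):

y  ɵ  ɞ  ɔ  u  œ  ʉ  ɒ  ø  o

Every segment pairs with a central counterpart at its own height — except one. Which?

High: /y/ ~ /ʉ/ ~ /u/
High-mid: /ø/ ~ /ɵ/ ~ /o/
Low-mid: /œ/ ~ /ɞ/ ~ /ɔ/
Low: only /ɒ/ (back); no central partner.
So /ɒ/ is the unpaired segment.

/ɒ/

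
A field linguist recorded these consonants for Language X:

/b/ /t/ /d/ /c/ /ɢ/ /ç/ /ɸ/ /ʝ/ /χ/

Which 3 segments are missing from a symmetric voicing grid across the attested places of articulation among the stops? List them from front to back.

place of articulation  voiceless  voiced  
bilabial          —         b       
alveolar          t         d       
palatal           c         —       
uvular            —         ɢ       
Gaps, from front to back: bilabial lacks voiceless (/p/); palatal lacks voiced (/ɟ/); uvular lacks voiceless (/q/).

/p/, /ɟ/, /q/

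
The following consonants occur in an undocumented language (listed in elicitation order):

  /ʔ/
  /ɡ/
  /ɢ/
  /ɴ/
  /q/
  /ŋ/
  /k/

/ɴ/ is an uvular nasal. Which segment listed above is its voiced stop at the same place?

The voiced stop at the same place is a voiced uvular stop — in this inventory, /ɢ/.

/ɢ/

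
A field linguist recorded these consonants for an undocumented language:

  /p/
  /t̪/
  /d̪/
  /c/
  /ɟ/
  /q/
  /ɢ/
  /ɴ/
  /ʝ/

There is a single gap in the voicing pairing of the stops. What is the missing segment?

Voiceless: /p/ (bilabial), /t̪/ (dental), /c/ (palatal), /q/ (uvular).
Voiced: /d̪/ (dental), /ɟ/ (palatal), /ɢ/ (uvular).
The bilabial row has no voiced member, so the gap is the voiced bilabial stop /b/.

/b/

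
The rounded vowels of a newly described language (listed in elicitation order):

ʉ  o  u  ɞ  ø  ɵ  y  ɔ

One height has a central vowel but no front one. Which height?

high: front /y/, central /ʉ/, back /u/.
high-mid: front /ø/, central /ɵ/, back /o/.
low-mid: front —, central /ɞ/, back /ɔ/.
Every height has a front member except low-mid, where /œ/ would be expected.

low-mid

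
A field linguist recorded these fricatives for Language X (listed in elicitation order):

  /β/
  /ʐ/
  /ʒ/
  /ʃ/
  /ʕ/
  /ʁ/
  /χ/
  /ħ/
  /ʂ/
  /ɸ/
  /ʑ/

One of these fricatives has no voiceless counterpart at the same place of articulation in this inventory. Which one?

/ʑ/

Bilabial: /ɸ/ ~ /β/
Postalveolar: /ʃ/ ~ /ʒ/
Retroflex: /ʂ/ ~ /ʐ/
Uvular: /χ/ ~ /ʁ/
Pharyngeal: /ħ/ ~ /ʕ/
Alveolo-palatal: only /ʑ/ (voiced); no voiceless partner.
So /ʑ/ is the unpaired segment.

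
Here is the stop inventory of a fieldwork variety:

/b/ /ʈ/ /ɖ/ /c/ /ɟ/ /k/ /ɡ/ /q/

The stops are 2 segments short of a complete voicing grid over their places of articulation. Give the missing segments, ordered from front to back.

/p/, /ɢ/

place of articulation  voiceless  voiced  
bilabial          —         b       
retroflex         ʈ         ɖ       
palatal           c         ɟ       
velar             k         ɡ       
uvular            q         —       
Gaps, from front to back: bilabial lacks voiceless (/p/); uvular lacks voiced (/ɢ/).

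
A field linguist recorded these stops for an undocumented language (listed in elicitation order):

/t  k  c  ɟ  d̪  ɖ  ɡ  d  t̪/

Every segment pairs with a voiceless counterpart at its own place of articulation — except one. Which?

/ɖ/

Dental: /t̪/ ~ /d̪/
Alveolar: /t/ ~ /d/
Palatal: /c/ ~ /ɟ/
Velar: /k/ ~ /ɡ/
Retroflex: only /ɖ/ (voiced); no voiceless partner.
So /ɖ/ is the unpaired segment.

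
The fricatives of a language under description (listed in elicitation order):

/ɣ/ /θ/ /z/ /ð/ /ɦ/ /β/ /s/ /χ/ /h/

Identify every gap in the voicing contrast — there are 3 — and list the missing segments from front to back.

place of articulation  voiceless  voiced  
bilabial          —         β       
dental            θ         ð       
alveolar          s         z       
velar             —         ɣ       
uvular            χ         —       
glottal           h         ɦ       
Gaps, from front to back: bilabial lacks voiceless (/ɸ/); velar lacks voiceless (/x/); uvular lacks voiced (/ʁ/).

/ɸ/, /x/, /ʁ/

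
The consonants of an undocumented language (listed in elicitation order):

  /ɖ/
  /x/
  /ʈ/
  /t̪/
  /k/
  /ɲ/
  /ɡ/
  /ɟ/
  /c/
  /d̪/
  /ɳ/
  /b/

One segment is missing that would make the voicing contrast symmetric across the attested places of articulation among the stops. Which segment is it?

/p/

place of articulation  voiceless  voiced  
bilabial          —         b       
dental            t̪        d̪      
retroflex         ʈ         ɖ       
palatal           c         ɟ       
velar             k         ɡ       
The bilabial row has no voiceless member, so the gap is the voiceless bilabial stop /p/.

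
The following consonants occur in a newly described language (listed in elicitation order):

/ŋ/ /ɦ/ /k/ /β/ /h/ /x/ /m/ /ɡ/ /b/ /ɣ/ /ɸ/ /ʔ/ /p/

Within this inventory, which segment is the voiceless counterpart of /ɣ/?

/ɣ/ is a voiced velar fricative.
The voiceless counterpart is a voiceless velar fricative — in this inventory, /x/.

/x/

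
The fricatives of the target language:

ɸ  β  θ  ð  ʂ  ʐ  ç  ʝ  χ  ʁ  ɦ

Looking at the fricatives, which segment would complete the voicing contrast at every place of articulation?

bilabial: voiceless /ɸ/, voiced /β/.
dental: voiceless /θ/, voiced /ð/.
retroflex: voiceless /ʂ/, voiced /ʐ/.
palatal: voiceless /ç/, voiced /ʝ/.
uvular: voiceless /χ/, voiced /ʁ/.
glottal: voiceless —, voiced /ɦ/.
The glottal row has no voiceless member, so the gap is the voiceless glottal fricative /h/.

/h/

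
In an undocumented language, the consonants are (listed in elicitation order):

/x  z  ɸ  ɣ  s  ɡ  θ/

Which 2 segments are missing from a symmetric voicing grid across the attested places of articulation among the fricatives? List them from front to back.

/β/, /ð/

bilabial: voiceless /ɸ/, voiced —.
dental: voiceless /θ/, voiced —.
alveolar: voiceless /s/, voiced /z/.
velar: voiceless /x/, voiced /ɣ/.
Gaps, from front to back: bilabial lacks voiced (/β/); dental lacks voiced (/ð/).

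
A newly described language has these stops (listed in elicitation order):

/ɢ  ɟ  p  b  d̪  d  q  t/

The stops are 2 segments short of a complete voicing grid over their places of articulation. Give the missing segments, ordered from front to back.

bilabial: voiceless /p/, voiced /b/.
dental: voiceless —, voiced /d̪/.
alveolar: voiceless /t/, voiced /d/.
palatal: voiceless —, voiced /ɟ/.
uvular: voiceless /q/, voiced /ɢ/.
Gaps, from front to back: dental lacks voiceless (/t̪/); palatal lacks voiceless (/c/).

/t̪/, /c/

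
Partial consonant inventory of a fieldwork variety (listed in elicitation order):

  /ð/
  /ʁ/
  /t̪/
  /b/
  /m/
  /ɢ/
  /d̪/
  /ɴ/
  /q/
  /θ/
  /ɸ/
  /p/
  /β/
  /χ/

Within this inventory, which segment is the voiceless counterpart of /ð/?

/θ/

/ð/ is a voiced dental fricative.
The voiceless counterpart is a voiceless dental fricative — in this inventory, /θ/.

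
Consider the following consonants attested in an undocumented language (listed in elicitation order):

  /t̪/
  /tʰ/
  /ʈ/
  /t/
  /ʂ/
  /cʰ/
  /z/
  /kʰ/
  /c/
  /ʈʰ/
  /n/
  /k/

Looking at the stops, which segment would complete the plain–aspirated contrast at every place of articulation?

/t̪ʰ/

Plain: /t̪/ (dental), /t/ (alveolar), /ʈ/ (retroflex), /c/ (palatal), /k/ (velar).
Aspirated: /tʰ/ (alveolar), /ʈʰ/ (retroflex), /cʰ/ (palatal), /kʰ/ (velar).
The dental row has no aspirated member, so the gap is the aspirated dental stop /t̪ʰ/.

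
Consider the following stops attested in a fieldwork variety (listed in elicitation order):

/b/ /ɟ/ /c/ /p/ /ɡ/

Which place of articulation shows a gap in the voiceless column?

velar

place of articulation  voiceless  voiced  
bilabial          p         b       
palatal           c         ɟ       
velar             —         ɡ       
Every place of articulation has a voiceless member except velar, where /k/ would be expected.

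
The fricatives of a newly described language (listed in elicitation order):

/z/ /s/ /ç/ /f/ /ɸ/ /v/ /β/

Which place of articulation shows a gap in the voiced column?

place of articulation  voiceless  voiced  
bilabial          ɸ         β       
labiodental       f         v       
alveolar          s         z       
palatal           ç         —       
Every place of articulation has a voiced member except palatal, where /ʝ/ would be expected.

palatal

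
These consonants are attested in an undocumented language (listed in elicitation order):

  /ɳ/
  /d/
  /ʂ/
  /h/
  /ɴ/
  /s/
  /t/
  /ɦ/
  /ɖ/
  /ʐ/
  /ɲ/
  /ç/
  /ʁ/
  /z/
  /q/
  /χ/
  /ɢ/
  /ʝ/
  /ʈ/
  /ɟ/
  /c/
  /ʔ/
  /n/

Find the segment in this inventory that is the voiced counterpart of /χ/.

/ʁ/

/χ/ is a voiceless uvular fricative.
The voiced counterpart is a voiced uvular fricative — in this inventory, /ʁ/.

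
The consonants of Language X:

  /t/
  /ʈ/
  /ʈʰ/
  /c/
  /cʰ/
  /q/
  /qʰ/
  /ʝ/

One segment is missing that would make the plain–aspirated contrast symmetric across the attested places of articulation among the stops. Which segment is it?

Plain: /t/ (alveolar), /ʈ/ (retroflex), /c/ (palatal), /q/ (uvular).
Aspirated: /ʈʰ/ (retroflex), /cʰ/ (palatal), /qʰ/ (uvular).
The alveolar row has no aspirated member, so the gap is the aspirated alveolar stop /tʰ/.

/tʰ/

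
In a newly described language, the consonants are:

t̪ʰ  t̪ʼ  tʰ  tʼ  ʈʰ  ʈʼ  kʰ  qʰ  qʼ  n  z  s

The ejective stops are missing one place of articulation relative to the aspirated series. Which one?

Aspirated: /t̪ʰ/ (dental), /tʰ/ (alveolar), /ʈʰ/ (retroflex), /kʰ/ (velar), /qʰ/ (uvular).
Ejective: /t̪ʼ/ (dental), /tʼ/ (alveolar), /ʈʼ/ (retroflex), /qʼ/ (uvular).
Every place of articulation has an ejective member except velar, where /kʼ/ would be expected.

velar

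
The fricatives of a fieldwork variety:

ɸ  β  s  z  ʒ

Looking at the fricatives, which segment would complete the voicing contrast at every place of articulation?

Voiceless: /ɸ/ (bilabial), /s/ (alveolar).
Voiced: /β/ (bilabial), /z/ (alveolar), /ʒ/ (postalveolar).
The postalveolar row has no voiceless member, so the gap is the voiceless postalveolar fricative /ʃ/.

/ʃ/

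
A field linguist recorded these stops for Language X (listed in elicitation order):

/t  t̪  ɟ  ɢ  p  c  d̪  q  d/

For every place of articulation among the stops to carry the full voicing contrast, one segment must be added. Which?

/b/

bilabial: voiceless /p/, voiced —.
dental: voiceless /t̪/, voiced /d̪/.
alveolar: voiceless /t/, voiced /d/.
palatal: voiceless /c/, voiced /ɟ/.
uvular: voiceless /q/, voiced /ɢ/.
The bilabial row has no voiced member, so the gap is the voiced bilabial stop /b/.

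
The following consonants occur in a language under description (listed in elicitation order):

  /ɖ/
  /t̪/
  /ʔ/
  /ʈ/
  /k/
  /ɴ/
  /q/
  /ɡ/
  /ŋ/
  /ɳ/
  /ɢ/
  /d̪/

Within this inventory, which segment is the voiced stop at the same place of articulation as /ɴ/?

/ɢ/

/ɴ/ is an uvular nasal.
The voiced stop at the same place is a voiced uvular stop — in this inventory, /ɢ/.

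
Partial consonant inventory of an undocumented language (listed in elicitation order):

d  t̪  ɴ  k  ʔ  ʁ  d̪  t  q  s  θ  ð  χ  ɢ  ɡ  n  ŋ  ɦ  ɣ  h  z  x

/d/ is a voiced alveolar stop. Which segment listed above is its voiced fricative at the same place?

/z/

The voiced fricative at the same place is a voiced alveolar fricative — in this inventory, /z/.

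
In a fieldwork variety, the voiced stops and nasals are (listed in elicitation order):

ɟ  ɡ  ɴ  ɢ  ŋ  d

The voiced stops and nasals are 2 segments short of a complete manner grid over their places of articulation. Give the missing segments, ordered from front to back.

/n/, /ɲ/

place of articulation  oral stop  nasal   
alveolar          d         —       
palatal           ɟ         —       
velar             ɡ         ŋ       
uvular            ɢ         ɴ       
Gaps, from front to back: alveolar lacks nasal (/n/); palatal lacks nasal (/ɲ/).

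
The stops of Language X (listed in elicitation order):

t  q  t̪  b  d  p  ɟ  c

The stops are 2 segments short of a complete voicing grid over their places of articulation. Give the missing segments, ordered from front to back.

/d̪/, /ɢ/

Voiceless: /p/ (bilabial), /t̪/ (dental), /t/ (alveolar), /c/ (palatal), /q/ (uvular).
Voiced: /b/ (bilabial), /d/ (alveolar), /ɟ/ (palatal).
Gaps, from front to back: dental lacks voiced (/d̪/); uvular lacks voiced (/ɢ/).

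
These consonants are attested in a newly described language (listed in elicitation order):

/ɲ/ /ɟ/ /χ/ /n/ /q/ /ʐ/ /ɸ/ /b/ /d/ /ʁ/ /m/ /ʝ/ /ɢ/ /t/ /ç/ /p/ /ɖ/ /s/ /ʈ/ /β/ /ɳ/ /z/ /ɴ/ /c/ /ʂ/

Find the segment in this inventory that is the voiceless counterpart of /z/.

/s/

/z/ is a voiced alveolar fricative.
The voiceless counterpart is a voiceless alveolar fricative — in this inventory, /s/.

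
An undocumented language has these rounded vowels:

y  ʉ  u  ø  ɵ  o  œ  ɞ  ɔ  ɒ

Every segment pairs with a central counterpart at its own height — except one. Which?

High: /y/ ~ /ʉ/ ~ /u/
High-mid: /ø/ ~ /ɵ/ ~ /o/
Low-mid: /œ/ ~ /ɞ/ ~ /ɔ/
Low: only /ɒ/ (back); no central partner.
So /ɒ/ is the unpaired segment.

/ɒ/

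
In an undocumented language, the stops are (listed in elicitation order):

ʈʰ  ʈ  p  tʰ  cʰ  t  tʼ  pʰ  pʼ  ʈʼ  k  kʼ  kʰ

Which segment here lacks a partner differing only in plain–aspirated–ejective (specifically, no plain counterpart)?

Bilabial: /p/ ~ /pʰ/ ~ /pʼ/
Alveolar: /t/ ~ /tʰ/ ~ /tʼ/
Retroflex: /ʈ/ ~ /ʈʰ/ ~ /ʈʼ/
Velar: /k/ ~ /kʰ/ ~ /kʼ/
Palatal: only /cʰ/ (aspirated); no plain partner.
So /cʰ/ is the unpaired segment.

/cʰ/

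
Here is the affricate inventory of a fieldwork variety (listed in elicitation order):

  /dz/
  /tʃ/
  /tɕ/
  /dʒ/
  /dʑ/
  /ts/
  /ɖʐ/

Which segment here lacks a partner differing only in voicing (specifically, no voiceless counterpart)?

/ɖʐ/

Alveolar: /ts/ ~ /dz/
Postalveolar: /tʃ/ ~ /dʒ/
Alveolo-palatal: /tɕ/ ~ /dʑ/
Retroflex: only /ɖʐ/ (voiced); no voiceless partner.
So /ɖʐ/ is the unpaired segment.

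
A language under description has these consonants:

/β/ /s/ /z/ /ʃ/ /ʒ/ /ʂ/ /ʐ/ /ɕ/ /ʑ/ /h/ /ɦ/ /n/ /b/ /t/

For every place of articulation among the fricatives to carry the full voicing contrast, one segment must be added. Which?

Voiceless: /s/ (alveolar), /ʃ/ (postalveolar), /ʂ/ (retroflex), /ɕ/ (alveolo-palatal), /h/ (glottal).
Voiced: /β/ (bilabial), /z/ (alveolar), /ʒ/ (postalveolar), /ʐ/ (retroflex), /ʑ/ (alveolo-palatal), /ɦ/ (glottal).
The bilabial row has no voiceless member, so the gap is the voiceless bilabial fricative /ɸ/.

/ɸ/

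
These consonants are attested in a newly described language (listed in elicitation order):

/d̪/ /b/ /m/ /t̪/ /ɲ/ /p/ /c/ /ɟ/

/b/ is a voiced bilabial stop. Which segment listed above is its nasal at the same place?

/m/

The nasal at the same place is a bilabial nasal — in this inventory, /m/.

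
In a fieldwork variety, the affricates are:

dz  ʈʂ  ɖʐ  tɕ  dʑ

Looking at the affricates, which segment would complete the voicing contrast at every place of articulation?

alveolar: voiceless —, voiced /dz/.
retroflex: voiceless /ʈʂ/, voiced /ɖʐ/.
alveolo-palatal: voiceless /tɕ/, voiced /dʑ/.
The alveolar row has no voiceless member, so the gap is the voiceless alveolar affricate /ts/.

/ts/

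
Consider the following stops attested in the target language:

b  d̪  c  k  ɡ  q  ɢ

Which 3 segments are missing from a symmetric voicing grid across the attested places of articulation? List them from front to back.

/p/, /t̪/, /ɟ/

place of articulation  voiceless  voiced  
bilabial          —         b       
dental            —         d̪      
palatal           c         —       
velar             k         ɡ       
uvular            q         ɢ       
Gaps, from front to back: bilabial lacks voiceless (/p/); dental lacks voiceless (/t̪/); palatal lacks voiced (/ɟ/).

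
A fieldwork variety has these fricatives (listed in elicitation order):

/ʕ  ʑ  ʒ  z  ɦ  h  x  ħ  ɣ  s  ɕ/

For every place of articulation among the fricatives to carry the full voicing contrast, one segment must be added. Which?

place of articulation  voiceless  voiced  
alveolar          s         z       
postalveolar      —         ʒ       
alveolo-palatal   ɕ         ʑ       
velar             x         ɣ       
pharyngeal        ħ         ʕ       
glottal           h         ɦ       
The postalveolar row has no voiceless member, so the gap is the voiceless postalveolar fricative /ʃ/.

/ʃ/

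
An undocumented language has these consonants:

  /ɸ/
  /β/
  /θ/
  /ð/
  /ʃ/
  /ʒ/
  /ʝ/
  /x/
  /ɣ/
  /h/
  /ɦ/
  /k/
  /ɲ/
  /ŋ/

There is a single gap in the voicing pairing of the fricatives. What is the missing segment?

bilabial: voiceless /ɸ/, voiced /β/.
dental: voiceless /θ/, voiced /ð/.
postalveolar: voiceless /ʃ/, voiced /ʒ/.
palatal: voiceless —, voiced /ʝ/.
velar: voiceless /x/, voiced /ɣ/.
glottal: voiceless /h/, voiced /ɦ/.
The palatal row has no voiceless member, so the gap is the voiceless palatal fricative /ç/.

/ç/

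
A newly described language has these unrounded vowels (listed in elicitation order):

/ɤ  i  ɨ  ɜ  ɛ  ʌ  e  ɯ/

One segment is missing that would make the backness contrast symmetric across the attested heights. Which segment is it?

/ɘ/

Front: /i/ (high), /e/ (high-mid), /ɛ/ (low-mid).
Central: /ɨ/ (high), /ɜ/ (low-mid).
Back: /ɯ/ (high), /ɤ/ (high-mid), /ʌ/ (low-mid).
The high-mid row has no central member, so the gap is the high-mid central unrounded vowel /ɘ/.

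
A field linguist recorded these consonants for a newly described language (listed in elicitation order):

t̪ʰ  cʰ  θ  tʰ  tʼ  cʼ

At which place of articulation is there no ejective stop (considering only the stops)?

dental

Aspirated: /t̪ʰ/ (dental), /tʰ/ (alveolar), /cʰ/ (palatal).
Ejective: /tʼ/ (alveolar), /cʼ/ (palatal).
Every place of articulation has an ejective member except dental, where /t̪ʼ/ would be expected.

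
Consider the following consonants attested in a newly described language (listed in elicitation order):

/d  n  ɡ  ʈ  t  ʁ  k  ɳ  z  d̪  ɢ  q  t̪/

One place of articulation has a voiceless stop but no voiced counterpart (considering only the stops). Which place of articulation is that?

dental: voiceless /t̪/, voiced /d̪/.
alveolar: voiceless /t/, voiced /d/.
retroflex: voiceless /ʈ/, voiced —.
velar: voiceless /k/, voiced /ɡ/.
uvular: voiceless /q/, voiced /ɢ/.
Every place of articulation has a voiced member except retroflex, where /ɖ/ would be expected.

retroflex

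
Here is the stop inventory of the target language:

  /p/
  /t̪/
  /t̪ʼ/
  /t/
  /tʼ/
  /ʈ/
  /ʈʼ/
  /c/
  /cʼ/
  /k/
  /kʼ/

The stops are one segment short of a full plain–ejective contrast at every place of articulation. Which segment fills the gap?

bilabial: plain /p/, ejective —.
dental: plain /t̪/, ejective /t̪ʼ/.
alveolar: plain /t/, ejective /tʼ/.
retroflex: plain /ʈ/, ejective /ʈʼ/.
palatal: plain /c/, ejective /cʼ/.
velar: plain /k/, ejective /kʼ/.
The bilabial row has no ejective member, so the gap is the ejective bilabial stop /pʼ/.

/pʼ/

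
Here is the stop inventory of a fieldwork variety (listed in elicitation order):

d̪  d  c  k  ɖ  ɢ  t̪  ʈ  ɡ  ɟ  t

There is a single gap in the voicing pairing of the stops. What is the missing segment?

/q/

dental: voiceless /t̪/, voiced /d̪/.
alveolar: voiceless /t/, voiced /d/.
retroflex: voiceless /ʈ/, voiced /ɖ/.
palatal: voiceless /c/, voiced /ɟ/.
velar: voiceless /k/, voiced /ɡ/.
uvular: voiceless —, voiced /ɢ/.
The uvular row has no voiceless member, so the gap is the voiceless uvular stop /q/.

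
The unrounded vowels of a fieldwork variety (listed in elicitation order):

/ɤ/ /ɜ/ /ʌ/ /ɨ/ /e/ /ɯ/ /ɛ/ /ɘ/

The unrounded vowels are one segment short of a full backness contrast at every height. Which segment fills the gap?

height            front     central   back    
high              —         ɨ         ɯ       
high-mid          e         ɘ         ɤ       
low-mid           ɛ         ɜ         ʌ       
The high row has no front member, so the gap is the high front unrounded vowel /i/.

/i/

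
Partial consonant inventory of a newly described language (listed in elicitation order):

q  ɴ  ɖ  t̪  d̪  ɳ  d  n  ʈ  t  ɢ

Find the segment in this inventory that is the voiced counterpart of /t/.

/t/ is a voiceless alveolar stop.
The voiced counterpart is a voiced alveolar stop — in this inventory, /d/.

/d/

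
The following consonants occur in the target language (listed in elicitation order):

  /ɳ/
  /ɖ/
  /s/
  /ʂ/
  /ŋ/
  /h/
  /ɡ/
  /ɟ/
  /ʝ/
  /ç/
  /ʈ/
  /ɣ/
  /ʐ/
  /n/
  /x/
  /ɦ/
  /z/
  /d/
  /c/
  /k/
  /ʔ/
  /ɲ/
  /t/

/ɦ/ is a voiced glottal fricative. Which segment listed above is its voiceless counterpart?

/h/

The voiceless counterpart is a voiceless glottal fricative — in this inventory, /h/.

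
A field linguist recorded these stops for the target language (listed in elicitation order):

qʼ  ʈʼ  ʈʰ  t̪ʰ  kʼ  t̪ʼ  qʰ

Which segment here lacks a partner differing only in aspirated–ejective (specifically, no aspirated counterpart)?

/kʼ/

Dental: /t̪ʰ/ ~ /t̪ʼ/
Retroflex: /ʈʰ/ ~ /ʈʼ/
Uvular: /qʰ/ ~ /qʼ/
Velar: only /kʼ/ (ejective); no aspirated partner.
So /kʼ/ is the unpaired segment.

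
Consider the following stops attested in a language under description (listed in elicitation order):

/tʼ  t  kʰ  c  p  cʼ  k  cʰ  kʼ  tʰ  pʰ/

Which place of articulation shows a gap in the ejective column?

bilabial

bilabial: plain /p/, aspirated /pʰ/, ejective —.
alveolar: plain /t/, aspirated /tʰ/, ejective /tʼ/.
palatal: plain /c/, aspirated /cʰ/, ejective /cʼ/.
velar: plain /k/, aspirated /kʰ/, ejective /kʼ/.
Every place of articulation has an ejective member except bilabial, where /pʼ/ would be expected.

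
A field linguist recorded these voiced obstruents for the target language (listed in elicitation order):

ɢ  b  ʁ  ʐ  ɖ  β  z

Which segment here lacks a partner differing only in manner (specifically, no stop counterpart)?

/z/

Bilabial: /b/ ~ /β/
Retroflex: /ɖ/ ~ /ʐ/
Uvular: /ɢ/ ~ /ʁ/
Alveolar: only /z/ (fricative); no stop partner.
So /z/ is the unpaired segment.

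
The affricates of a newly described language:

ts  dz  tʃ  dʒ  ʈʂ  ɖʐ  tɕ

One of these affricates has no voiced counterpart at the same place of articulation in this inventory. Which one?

Alveolar: /ts/ ~ /dz/
Postalveolar: /tʃ/ ~ /dʒ/
Retroflex: /ʈʂ/ ~ /ɖʐ/
Alveolo-palatal: only /tɕ/ (voiceless); no voiced partner.
So /tɕ/ is the unpaired segment.

/tɕ/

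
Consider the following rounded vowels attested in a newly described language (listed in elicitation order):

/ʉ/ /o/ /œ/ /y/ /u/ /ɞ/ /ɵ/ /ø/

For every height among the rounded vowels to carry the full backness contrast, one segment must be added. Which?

Front: /y/ (high), /ø/ (high-mid), /œ/ (low-mid).
Central: /ʉ/ (high), /ɵ/ (high-mid), /ɞ/ (low-mid).
Back: /u/ (high), /o/ (high-mid).
The low-mid row has no back member, so the gap is the low-mid back rounded vowel /ɔ/.

/ɔ/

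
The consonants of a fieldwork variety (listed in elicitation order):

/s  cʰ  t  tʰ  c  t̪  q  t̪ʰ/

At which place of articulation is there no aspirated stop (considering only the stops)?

uvular

Plain: /t̪/ (dental), /t/ (alveolar), /c/ (palatal), /q/ (uvular).
Aspirated: /t̪ʰ/ (dental), /tʰ/ (alveolar), /cʰ/ (palatal).
Every place of articulation has an aspirated member except uvular, where /qʰ/ would be expected.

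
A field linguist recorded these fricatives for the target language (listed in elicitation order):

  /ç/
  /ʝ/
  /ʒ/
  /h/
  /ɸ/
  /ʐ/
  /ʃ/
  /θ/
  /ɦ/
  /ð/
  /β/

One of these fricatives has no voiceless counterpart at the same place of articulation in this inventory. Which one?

/ʐ/

Bilabial: /ɸ/ ~ /β/
Dental: /θ/ ~ /ð/
Postalveolar: /ʃ/ ~ /ʒ/
Palatal: /ç/ ~ /ʝ/
Glottal: /h/ ~ /ɦ/
Retroflex: only /ʐ/ (voiced); no voiceless partner.
So /ʐ/ is the unpaired segment.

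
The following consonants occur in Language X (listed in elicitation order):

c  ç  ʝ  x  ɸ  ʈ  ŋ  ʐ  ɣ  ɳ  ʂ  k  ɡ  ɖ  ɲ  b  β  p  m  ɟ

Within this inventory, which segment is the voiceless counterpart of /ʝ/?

/ʝ/ is a voiced palatal fricative.
The voiceless counterpart is a voiceless palatal fricative — in this inventory, /ç/.

/ç/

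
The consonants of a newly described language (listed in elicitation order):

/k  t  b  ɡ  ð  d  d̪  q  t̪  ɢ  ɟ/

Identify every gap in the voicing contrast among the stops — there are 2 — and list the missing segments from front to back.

/p/, /c/

bilabial: voiceless —, voiced /b/.
dental: voiceless /t̪/, voiced /d̪/.
alveolar: voiceless /t/, voiced /d/.
palatal: voiceless —, voiced /ɟ/.
velar: voiceless /k/, voiced /ɡ/.
uvular: voiceless /q/, voiced /ɢ/.
Gaps, from front to back: bilabial lacks voiceless (/p/); palatal lacks voiceless (/c/).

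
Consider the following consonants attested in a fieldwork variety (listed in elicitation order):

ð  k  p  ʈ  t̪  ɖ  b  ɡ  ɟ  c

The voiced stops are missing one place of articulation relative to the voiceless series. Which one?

dental

bilabial: voiceless /p/, voiced /b/.
dental: voiceless /t̪/, voiced —.
retroflex: voiceless /ʈ/, voiced /ɖ/.
palatal: voiceless /c/, voiced /ɟ/.
velar: voiceless /k/, voiced /ɡ/.
Every place of articulation has a voiced member except dental, where /d̪/ would be expected.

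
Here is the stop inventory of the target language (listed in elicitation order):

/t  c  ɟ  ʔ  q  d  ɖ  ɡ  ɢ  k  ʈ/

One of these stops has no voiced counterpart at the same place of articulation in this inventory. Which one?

/ʔ/

Alveolar: /t/ ~ /d/
Retroflex: /ʈ/ ~ /ɖ/
Palatal: /c/ ~ /ɟ/
Velar: /k/ ~ /ɡ/
Uvular: /q/ ~ /ɢ/
Glottal: only /ʔ/ (voiceless); no voiced partner.
So /ʔ/ is the unpaired segment.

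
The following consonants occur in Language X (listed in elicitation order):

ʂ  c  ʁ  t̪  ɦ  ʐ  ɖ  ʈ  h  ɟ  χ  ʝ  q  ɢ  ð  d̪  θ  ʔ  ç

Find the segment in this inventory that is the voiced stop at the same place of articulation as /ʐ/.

/ʐ/ is a voiced retroflex fricative.
The voiced stop at the same place is a voiced retroflex stop — in this inventory, /ɖ/.

/ɖ/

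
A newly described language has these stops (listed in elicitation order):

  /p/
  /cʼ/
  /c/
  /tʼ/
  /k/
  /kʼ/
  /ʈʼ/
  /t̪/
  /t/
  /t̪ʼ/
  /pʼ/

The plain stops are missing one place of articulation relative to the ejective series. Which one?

retroflex

Plain: /p/ (bilabial), /t̪/ (dental), /t/ (alveolar), /c/ (palatal), /k/ (velar).
Ejective: /pʼ/ (bilabial), /t̪ʼ/ (dental), /tʼ/ (alveolar), /ʈʼ/ (retroflex), /cʼ/ (palatal), /kʼ/ (velar).
Every place of articulation has a plain member except retroflex, where /ʈ/ would be expected.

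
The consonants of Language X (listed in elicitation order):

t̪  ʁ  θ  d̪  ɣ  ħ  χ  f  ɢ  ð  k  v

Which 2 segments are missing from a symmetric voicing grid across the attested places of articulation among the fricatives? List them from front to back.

place of articulation  voiceless  voiced  
labiodental       f         v       
dental            θ         ð       
velar             —         ɣ       
uvular            χ         ʁ       
pharyngeal        ħ         —       
Gaps, from front to back: velar lacks voiceless (/x/); pharyngeal lacks voiced (/ʕ/).

/x/, /ʕ/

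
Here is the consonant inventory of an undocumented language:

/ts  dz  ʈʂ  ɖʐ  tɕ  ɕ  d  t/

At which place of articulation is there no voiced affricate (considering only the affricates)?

alveolar: voiceless /ts/, voiced /dz/.
retroflex: voiceless /ʈʂ/, voiced /ɖʐ/.
alveolo-palatal: voiceless /tɕ/, voiced —.
Every place of articulation has a voiced member except alveolo-palatal, where /dʑ/ would be expected.

alveolo-palatal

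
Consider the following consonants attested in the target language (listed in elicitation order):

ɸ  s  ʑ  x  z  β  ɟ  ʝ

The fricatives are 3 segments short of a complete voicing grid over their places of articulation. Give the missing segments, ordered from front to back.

Voiceless: /ɸ/ (bilabial), /s/ (alveolar), /x/ (velar).
Voiced: /β/ (bilabial), /z/ (alveolar), /ʑ/ (alveolo-palatal), /ʝ/ (palatal).
Gaps, from front to back: alveolo-palatal lacks voiceless (/ɕ/); palatal lacks voiceless (/ç/); velar lacks voiced (/ɣ/).

/ɕ/, /ç/, /ɣ/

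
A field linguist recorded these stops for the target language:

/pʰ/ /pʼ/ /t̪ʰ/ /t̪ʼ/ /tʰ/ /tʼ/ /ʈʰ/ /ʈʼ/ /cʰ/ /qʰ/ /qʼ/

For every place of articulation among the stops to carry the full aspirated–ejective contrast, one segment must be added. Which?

/cʼ/

bilabial: aspirated /pʰ/, ejective /pʼ/.
dental: aspirated /t̪ʰ/, ejective /t̪ʼ/.
alveolar: aspirated /tʰ/, ejective /tʼ/.
retroflex: aspirated /ʈʰ/, ejective /ʈʼ/.
palatal: aspirated /cʰ/, ejective —.
uvular: aspirated /qʰ/, ejective /qʼ/.
The palatal row has no ejective member, so the gap is the ejective palatal stop /cʼ/.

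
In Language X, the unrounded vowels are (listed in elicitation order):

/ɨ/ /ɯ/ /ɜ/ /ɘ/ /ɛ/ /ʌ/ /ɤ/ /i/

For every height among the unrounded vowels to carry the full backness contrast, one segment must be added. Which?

/e/

high: front /i/, central /ɨ/, back /ɯ/.
high-mid: front —, central /ɘ/, back /ɤ/.
low-mid: front /ɛ/, central /ɜ/, back /ʌ/.
The high-mid row has no front member, so the gap is the high-mid front unrounded vowel /e/.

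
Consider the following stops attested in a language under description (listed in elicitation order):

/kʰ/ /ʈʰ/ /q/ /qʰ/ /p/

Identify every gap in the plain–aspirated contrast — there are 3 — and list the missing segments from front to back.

/pʰ/, /ʈ/, /k/

place of articulation  plain     aspirated
bilabial          p         —       
retroflex         —         ʈʰ      
velar             —         kʰ      
uvular            q         qʰ      
Gaps, from front to back: bilabial lacks aspirated (/pʰ/); retroflex lacks plain (/ʈ/); velar lacks plain (/k/).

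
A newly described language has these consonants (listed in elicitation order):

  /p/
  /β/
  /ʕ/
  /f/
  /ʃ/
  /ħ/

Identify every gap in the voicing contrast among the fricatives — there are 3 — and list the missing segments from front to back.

/ɸ/, /v/, /ʒ/

Voiceless: /f/ (labiodental), /ʃ/ (postalveolar), /ħ/ (pharyngeal).
Voiced: /β/ (bilabial), /ʕ/ (pharyngeal).
Gaps, from front to back: bilabial lacks voiceless (/ɸ/); labiodental lacks voiced (/v/); postalveolar lacks voiced (/ʒ/).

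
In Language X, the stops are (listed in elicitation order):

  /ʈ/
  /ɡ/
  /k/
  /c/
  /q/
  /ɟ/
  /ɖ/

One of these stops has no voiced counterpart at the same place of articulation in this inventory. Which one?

Retroflex: /ʈ/ ~ /ɖ/
Palatal: /c/ ~ /ɟ/
Velar: /k/ ~ /ɡ/
Uvular: only /q/ (voiceless); no voiced partner.
So /q/ is the unpaired segment.

/q/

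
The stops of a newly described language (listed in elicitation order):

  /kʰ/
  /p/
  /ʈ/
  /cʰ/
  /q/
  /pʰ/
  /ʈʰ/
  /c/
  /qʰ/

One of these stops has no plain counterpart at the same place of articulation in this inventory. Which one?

/kʰ/

Bilabial: /p/ ~ /pʰ/
Retroflex: /ʈ/ ~ /ʈʰ/
Palatal: /c/ ~ /cʰ/
Uvular: /q/ ~ /qʰ/
Velar: only /kʰ/ (aspirated); no plain partner.
So /kʰ/ is the unpaired segment.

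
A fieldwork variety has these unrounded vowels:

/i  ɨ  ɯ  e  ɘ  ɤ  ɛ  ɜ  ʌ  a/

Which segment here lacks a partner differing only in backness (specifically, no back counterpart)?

/a/

High: /i/ ~ /ɨ/ ~ /ɯ/
High-mid: /e/ ~ /ɘ/ ~ /ɤ/
Low-mid: /ɛ/ ~ /ɜ/ ~ /ʌ/
Low: only /a/ (front); no back partner.
So /a/ is the unpaired segment.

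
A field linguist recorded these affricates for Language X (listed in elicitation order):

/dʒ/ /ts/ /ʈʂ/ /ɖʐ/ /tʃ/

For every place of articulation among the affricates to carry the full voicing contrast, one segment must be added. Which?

/dz/

Voiceless: /ts/ (alveolar), /tʃ/ (postalveolar), /ʈʂ/ (retroflex).
Voiced: /dʒ/ (postalveolar), /ɖʐ/ (retroflex).
The alveolar row has no voiced member, so the gap is the voiced alveolar affricate /dz/.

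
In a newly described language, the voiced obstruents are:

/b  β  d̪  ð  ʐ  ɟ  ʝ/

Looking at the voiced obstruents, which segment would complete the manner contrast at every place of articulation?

bilabial: stop /b/, fricative /β/.
dental: stop /d̪/, fricative /ð/.
retroflex: stop —, fricative /ʐ/.
palatal: stop /ɟ/, fricative /ʝ/.
The retroflex row has no stop member, so the gap is the retroflex stop /ɖ/.

/ɖ/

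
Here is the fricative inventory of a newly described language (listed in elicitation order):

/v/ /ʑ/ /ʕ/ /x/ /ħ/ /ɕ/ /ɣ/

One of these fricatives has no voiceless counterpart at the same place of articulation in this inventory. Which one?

/v/

Alveolo-palatal: /ɕ/ ~ /ʑ/
Velar: /x/ ~ /ɣ/
Pharyngeal: /ħ/ ~ /ʕ/
Labiodental: only /v/ (voiced); no voiceless partner.
So /v/ is the unpaired segment.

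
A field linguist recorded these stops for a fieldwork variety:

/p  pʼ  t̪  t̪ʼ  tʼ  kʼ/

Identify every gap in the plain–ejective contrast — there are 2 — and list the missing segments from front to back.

Plain: /p/ (bilabial), /t̪/ (dental).
Ejective: /pʼ/ (bilabial), /t̪ʼ/ (dental), /tʼ/ (alveolar), /kʼ/ (velar).
Gaps, from front to back: alveolar lacks plain (/t/); velar lacks plain (/k/).

/t/, /k/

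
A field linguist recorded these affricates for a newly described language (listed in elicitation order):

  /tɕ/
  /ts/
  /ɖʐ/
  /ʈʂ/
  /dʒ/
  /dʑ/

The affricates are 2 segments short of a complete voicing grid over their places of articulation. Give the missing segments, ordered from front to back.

alveolar: voiceless /ts/, voiced —.
postalveolar: voiceless —, voiced /dʒ/.
retroflex: voiceless /ʈʂ/, voiced /ɖʐ/.
alveolo-palatal: voiceless /tɕ/, voiced /dʑ/.
Gaps, from front to back: alveolar lacks voiced (/dz/); postalveolar lacks voiceless (/tʃ/).

/dz/, /tʃ/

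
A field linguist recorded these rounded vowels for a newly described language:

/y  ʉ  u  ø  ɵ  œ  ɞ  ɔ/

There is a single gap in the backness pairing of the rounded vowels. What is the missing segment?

/o/

Front: /y/ (high), /ø/ (high-mid), /œ/ (low-mid).
Central: /ʉ/ (high), /ɵ/ (high-mid), /ɞ/ (low-mid).
Back: /u/ (high), /ɔ/ (low-mid).
The high-mid row has no back member, so the gap is the high-mid back rounded vowel /o/.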